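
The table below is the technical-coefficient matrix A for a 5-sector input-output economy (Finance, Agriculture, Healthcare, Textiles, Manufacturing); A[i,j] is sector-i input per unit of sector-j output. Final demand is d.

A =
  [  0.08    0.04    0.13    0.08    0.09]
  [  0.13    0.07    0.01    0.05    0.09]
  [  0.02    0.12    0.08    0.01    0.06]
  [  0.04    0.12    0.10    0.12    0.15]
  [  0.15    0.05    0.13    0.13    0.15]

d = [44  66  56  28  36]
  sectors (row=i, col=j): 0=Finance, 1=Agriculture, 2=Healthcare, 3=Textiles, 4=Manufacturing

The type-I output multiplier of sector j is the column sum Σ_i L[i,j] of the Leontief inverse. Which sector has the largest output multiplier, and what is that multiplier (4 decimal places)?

Form M = I − A:
  [  0.92   -0.04   -0.13   -0.08   -0.09]
  [ -0.13    0.93   -0.01   -0.05   -0.09]
  [ -0.02   -0.12    0.92   -0.01   -0.06]
  [ -0.04   -0.12   -0.10    0.88   -0.15]
  [ -0.15   -0.05   -0.13   -0.13    0.85]
Leontief inverse L = M⁻¹:
  [  1.1393    0.1017    0.2009    0.1367    0.1697]
  [  0.1902    1.1152    0.0733    0.1054    0.1620]
  [  0.0667    0.1588    1.1185    0.0441    0.1106]
  [  0.1265    0.1983    0.1871    1.1996    0.2593]
  [  0.2418    0.1382    0.2395    0.2205    1.2725]
Total output x = L · d:
  x_0 = 1.1393·44 + 0.1017·66 + 0.2009·56 + 0.1367·28 + 0.1697·36 = 78.0308
  x_1 = 0.1902·44 + 1.1152·66 + 0.0733·56 + 0.1054·28 + 0.1620·36 = 94.8636
  x_2 = 0.0667·44 + 0.1588·66 + 1.1185·56 + 0.0441·28 + 0.1106·36 = 81.2761
  x_3 = 0.1265·44 + 0.1983·66 + 0.1871·56 + 1.1996·28 + 0.2593·36 = 72.0517
  x_4 = 0.2418·44 + 0.1382·66 + 0.2395·56 + 0.2205·28 + 1.2725·36 = 85.1534
Output multipliers (column sums of L):
  Finance: 1.7645
  Agriculture: 1.7122
  Healthcare: 1.8193
  Textiles: 1.7064
  Manufacturing: 1.9741

Manufacturing (1.9741)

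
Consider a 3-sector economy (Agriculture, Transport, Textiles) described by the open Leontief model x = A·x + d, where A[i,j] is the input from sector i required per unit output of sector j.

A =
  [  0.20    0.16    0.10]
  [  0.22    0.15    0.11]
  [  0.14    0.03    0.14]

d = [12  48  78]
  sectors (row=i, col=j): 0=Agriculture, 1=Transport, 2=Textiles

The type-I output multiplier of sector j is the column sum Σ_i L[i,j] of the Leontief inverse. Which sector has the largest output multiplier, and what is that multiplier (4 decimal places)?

Form M = I − A:
  [  0.80   -0.16   -0.10]
  [ -0.22    0.85   -0.11]
  [ -0.14   -0.03    0.86]
Leontief inverse L = M⁻¹:
  [  1.3555    0.2619    0.1911]
  [  0.3811    1.2554    0.2049]
  [  0.2340    0.0864    1.2010]
Total output x = L · d:
  x_0 = 1.3555·12 + 0.2619·48 + 0.1911·78 = 43.7429
  x_1 = 0.3811·12 + 1.2554·48 + 0.2049·78 = 80.8160
  x_2 = 0.2340·12 + 0.0864·48 + 1.2010·78 = 100.6378
Output multipliers (column sums of L):
  Agriculture: 1.9705
  Transport: 1.6038
  Textiles: 1.5971

Agriculture (1.9705)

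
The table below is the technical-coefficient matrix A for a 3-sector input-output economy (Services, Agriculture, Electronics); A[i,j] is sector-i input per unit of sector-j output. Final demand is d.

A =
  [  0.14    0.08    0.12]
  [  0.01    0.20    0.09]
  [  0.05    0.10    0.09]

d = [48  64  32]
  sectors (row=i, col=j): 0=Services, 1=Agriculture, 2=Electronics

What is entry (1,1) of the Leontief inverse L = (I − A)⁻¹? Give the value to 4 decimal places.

L[1,1] = 1.2683

Form M = I − A:
  [  0.86   -0.08   -0.12]
  [ -0.01    0.80   -0.09]
  [ -0.05   -0.10    0.91]
Leontief inverse L = M⁻¹:
  [  1.1742    0.1385    0.1685]
  [  0.0222    1.2683    0.1284]
  [  0.0670    0.1470    1.1223]
Total output x = L · d:
  x_0 = 1.1742·48 + 0.1385·64 + 0.1685·32 = 70.6179
  x_1 = 0.0222·48 + 1.2683·64 + 0.1284·32 = 86.3427
  x_2 = 0.0670·48 + 0.1470·64 + 1.1223·32 = 48.5331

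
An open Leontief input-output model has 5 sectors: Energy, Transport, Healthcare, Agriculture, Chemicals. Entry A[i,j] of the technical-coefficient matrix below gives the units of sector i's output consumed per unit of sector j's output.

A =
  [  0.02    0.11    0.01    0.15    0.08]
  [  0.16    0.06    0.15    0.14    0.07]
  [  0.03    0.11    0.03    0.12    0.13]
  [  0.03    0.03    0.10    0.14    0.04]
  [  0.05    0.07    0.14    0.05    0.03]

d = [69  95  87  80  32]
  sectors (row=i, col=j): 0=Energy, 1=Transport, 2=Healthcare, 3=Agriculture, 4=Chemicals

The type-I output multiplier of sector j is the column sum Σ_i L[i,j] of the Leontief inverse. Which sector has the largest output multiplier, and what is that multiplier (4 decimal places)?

Agriculture (2.0195)

Form M = I − A:
  [  0.98   -0.11   -0.01   -0.15   -0.08]
  [ -0.16    0.94   -0.15   -0.14   -0.07]
  [ -0.03   -0.11    0.97   -0.12   -0.13]
  [ -0.03   -0.03   -0.10    0.86   -0.04]
  [ -0.05   -0.07   -0.14   -0.05    0.97]
Leontief inverse L = M⁻¹:
  [  1.0599    0.1487    0.0742    0.2262    0.1174]
  [  0.2069    1.1330    0.2243    0.2599    0.1396]
  [  0.0744    0.1570    1.1019    0.2024    0.1735]
  [  0.0567    0.0683    0.1472    1.2090    0.0792]
  [  0.0832    0.1156    0.1866    0.1219    1.0762]
Total output x = L · d:
  x_0 = 1.0599·69 + 0.1487·95 + 0.0742·87 + 0.2262·80 + 0.1174·32 = 115.5656
  x_1 = 0.2069·69 + 1.1330·95 + 0.2243·87 + 0.2599·80 + 0.1396·32 = 166.6864
  x_2 = 0.0744·69 + 0.1570·95 + 1.1019·87 + 0.2024·80 + 0.1735·32 = 137.6583
  x_3 = 0.0567·69 + 0.0683·95 + 0.1472·87 + 1.2090·80 + 0.0792·32 = 122.4647
  x_4 = 0.0832·69 + 0.1156·95 + 0.1866·87 + 0.1219·80 + 1.0762·32 = 77.1564
Output multipliers (column sums of L):
  Energy: 1.4811
  Transport: 1.6226
  Healthcare: 1.7342
  Agriculture: 2.0195
  Chemicals: 1.5859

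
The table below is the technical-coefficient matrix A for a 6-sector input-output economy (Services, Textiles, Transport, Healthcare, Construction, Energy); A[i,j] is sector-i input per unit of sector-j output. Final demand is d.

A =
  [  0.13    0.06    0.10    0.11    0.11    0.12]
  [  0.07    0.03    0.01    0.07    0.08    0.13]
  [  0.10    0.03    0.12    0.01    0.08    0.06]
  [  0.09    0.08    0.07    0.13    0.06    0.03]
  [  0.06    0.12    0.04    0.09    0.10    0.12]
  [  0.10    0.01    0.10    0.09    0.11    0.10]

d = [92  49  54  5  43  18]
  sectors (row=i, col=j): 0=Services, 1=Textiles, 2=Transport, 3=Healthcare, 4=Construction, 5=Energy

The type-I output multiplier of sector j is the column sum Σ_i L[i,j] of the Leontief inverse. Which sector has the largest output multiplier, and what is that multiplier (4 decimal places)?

Energy (2.0984)

Form M = I − A:
  [  0.87   -0.06   -0.10   -0.11   -0.11   -0.12]
  [ -0.07    0.97   -0.01   -0.07   -0.08   -0.13]
  [ -0.10   -0.03    0.88   -0.01   -0.08   -0.06]
  [ -0.09   -0.08   -0.07    0.87   -0.06   -0.03]
  [ -0.06   -0.12   -0.04   -0.09    0.90   -0.12]
  [ -0.10   -0.01   -0.10   -0.09   -0.11    0.90]
Leontief inverse L = M⁻¹:
  [  1.2480    0.1316    0.1977    0.2183    0.2252    0.2359]
  [  0.1434    1.0748    0.0700    0.1424    0.1538    0.2043]
  [  0.1760    0.0741    1.1855    0.0720    0.1549    0.1362]
  [  0.1738    0.1331    0.1363    1.2095    0.1393    0.1104]
  [  0.1536    0.1780    0.1131    0.1813    1.1946    0.2191]
  [  0.1960    0.0699    0.1819    0.1769    0.2039    1.1925]
Total output x = L · d:
  x_0 = 1.2480·92 + 0.1316·49 + 0.1977·54 + 0.2183·5 + 0.2252·43 + 0.2359·18 = 146.9604
  x_1 = 0.1434·92 + 1.0748·49 + 0.0700·54 + 0.1424·5 + 0.1538·43 + 0.2043·18 = 80.6382
  x_2 = 0.1760·92 + 0.0741·49 + 1.1855·54 + 0.0720·5 + 0.1549·43 + 0.1362·18 = 93.3096
  x_3 = 0.1738·92 + 0.1331·49 + 0.1363·54 + 1.2095·5 + 0.1393·43 + 0.1104·18 = 43.8988
  x_4 = 0.1536·92 + 0.1780·49 + 0.1131·54 + 0.1813·5 + 1.1946·43 + 0.2191·18 = 85.1830
  x_5 = 0.1960·92 + 0.0699·49 + 0.1819·54 + 0.1769·5 + 0.2039·43 + 1.1925·18 = 62.3938
Output multipliers (column sums of L):
  Services: 2.0907
  Textiles: 1.6615
  Transport: 1.8846
  Healthcare: 2.0005
  Construction: 2.0717
  Energy: 2.0984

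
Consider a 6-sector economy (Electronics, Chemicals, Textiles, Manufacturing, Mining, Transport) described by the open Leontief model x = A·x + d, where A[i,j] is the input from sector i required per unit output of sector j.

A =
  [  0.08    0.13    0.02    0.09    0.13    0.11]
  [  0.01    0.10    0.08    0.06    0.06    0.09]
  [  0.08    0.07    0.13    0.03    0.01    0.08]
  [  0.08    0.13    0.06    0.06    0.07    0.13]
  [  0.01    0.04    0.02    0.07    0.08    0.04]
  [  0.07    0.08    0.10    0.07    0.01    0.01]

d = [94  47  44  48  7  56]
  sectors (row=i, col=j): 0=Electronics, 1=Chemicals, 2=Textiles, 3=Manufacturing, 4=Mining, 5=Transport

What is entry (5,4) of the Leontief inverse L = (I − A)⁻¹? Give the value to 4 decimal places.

L[5,4] = 0.0450

Form M = I − A:
  [  0.92   -0.13   -0.02   -0.09   -0.13   -0.11]
  [ -0.01    0.90   -0.08   -0.06   -0.06   -0.09]
  [ -0.08   -0.07    0.87   -0.03   -0.01   -0.08]
  [ -0.08   -0.13   -0.06    0.94   -0.07   -0.13]
  [ -0.01   -0.04   -0.02   -0.07    0.92   -0.04]
  [ -0.07   -0.08   -0.10   -0.07   -0.01    0.99]
Leontief inverse L = M⁻¹:
  [  1.1251    0.2148    0.0809    0.1513    0.1873    0.1785]
  [  0.0442    1.1585    0.1324    0.0995    0.0923    0.1377]
  [  0.1214    0.1339    1.1857    0.0713    0.0456    0.1327]
  [  0.1264    0.2119    0.1246    1.1169    0.1201    0.1949]
  [  0.0310    0.0777    0.0482    0.0971    1.1051    0.0718]
  [  0.1046    0.1381    0.1455    0.1059    0.0450    1.0618]
Total output x = L · d:
  x_0 = 1.1251·94 + 0.2148·47 + 0.0809·44 + 0.1513·48 + 0.1873·7 + 0.1785·56 = 137.9835
  x_1 = 0.0442·94 + 1.1585·47 + 0.1324·44 + 0.0995·48 + 0.0923·7 + 0.1377·56 = 77.5704
  x_2 = 0.1214·94 + 0.1339·47 + 1.1857·44 + 0.0713·48 + 0.0456·7 + 0.1327·56 = 81.0426
  x_3 = 0.1264·94 + 0.2119·47 + 0.1246·44 + 1.1169·48 + 0.1201·7 + 0.1949·56 = 92.6899
  x_4 = 0.0310·94 + 0.0777·47 + 0.0482·44 + 0.0971·48 + 1.1051·7 + 0.0718·56 = 25.1034
  x_5 = 0.1046·94 + 0.1381·47 + 0.1455·44 + 0.1059·48 + 0.0450·7 + 1.0618·56 = 87.5839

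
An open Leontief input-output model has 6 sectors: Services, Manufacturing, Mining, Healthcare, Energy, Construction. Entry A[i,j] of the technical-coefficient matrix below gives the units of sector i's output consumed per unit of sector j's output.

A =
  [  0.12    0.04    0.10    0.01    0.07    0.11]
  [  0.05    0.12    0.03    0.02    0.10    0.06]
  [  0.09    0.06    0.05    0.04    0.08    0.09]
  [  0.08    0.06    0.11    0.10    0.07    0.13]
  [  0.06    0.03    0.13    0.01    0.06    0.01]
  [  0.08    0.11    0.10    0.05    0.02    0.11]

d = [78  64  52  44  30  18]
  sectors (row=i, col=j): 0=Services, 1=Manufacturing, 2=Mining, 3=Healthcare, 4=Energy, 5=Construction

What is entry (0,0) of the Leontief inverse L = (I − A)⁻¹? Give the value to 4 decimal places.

Form M = I − A:
  [  0.88   -0.04   -0.10   -0.01   -0.07   -0.11]
  [ -0.05    0.88   -0.03   -0.02   -0.10   -0.06]
  [ -0.09   -0.06    0.95   -0.04   -0.08   -0.09]
  [ -0.08   -0.06   -0.11    0.90   -0.07   -0.13]
  [ -0.06   -0.03   -0.13   -0.01    0.94   -0.01]
  [ -0.08   -0.11   -0.10   -0.05   -0.02    0.89]
Leontief inverse L = M⁻¹:
  [  1.1859    0.0936    0.1665    0.0337    0.1187    0.1760]
  [  0.0977    1.1672    0.0824    0.0382    0.1436    0.1063]
  [  0.1477    0.1097    1.1117    0.0631    0.1251    0.1487]
  [  0.1591    0.1294    0.1933    1.1378    0.1314    0.2156]
  [  0.1025    0.0616    0.1708    0.0251    1.0955    0.0501]
  [  0.1465    0.1737    0.1648    0.0793    0.0745    1.1825]
Total output x = L · d:
  x_0 = 1.1859·78 + 0.0936·64 + 0.1665·52 + 0.0337·44 + 0.1187·30 + 0.1760·18 = 115.3565
  x_1 = 0.0977·78 + 1.1672·64 + 0.0824·52 + 0.0382·44 + 0.1436·30 + 0.1063·18 = 94.5035
  x_2 = 0.1477·78 + 0.1097·64 + 1.1117·52 + 0.0631·44 + 0.1251·30 + 0.1487·18 = 85.5611
  x_3 = 0.1591·78 + 0.1294·64 + 0.1933·52 + 1.1378·44 + 0.1314·30 + 0.2156·18 = 88.6266
  x_4 = 0.1025·78 + 0.0616·64 + 0.1708·52 + 0.0251·44 + 1.0955·30 + 0.0501·18 = 55.6882
  x_5 = 0.1465·78 + 0.1737·64 + 0.1648·52 + 0.0793·44 + 0.0745·30 + 1.1825·18 = 58.1181

L[0,0] = 1.1859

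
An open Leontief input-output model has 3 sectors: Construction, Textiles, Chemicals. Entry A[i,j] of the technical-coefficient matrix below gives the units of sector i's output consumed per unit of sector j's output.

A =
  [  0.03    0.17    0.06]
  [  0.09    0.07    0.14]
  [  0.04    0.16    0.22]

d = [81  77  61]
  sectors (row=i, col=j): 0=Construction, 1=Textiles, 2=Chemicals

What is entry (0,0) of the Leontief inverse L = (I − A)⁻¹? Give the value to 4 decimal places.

L[0,0] = 1.0557

Form M = I − A:
  [  0.97   -0.17   -0.06]
  [ -0.09    0.93   -0.14]
  [ -0.04   -0.16    0.78]
Leontief inverse L = M⁻¹:
  [  1.0557    0.2135    0.1195]
  [  0.1138    1.1326    0.2120]
  [  0.0775    0.2433    1.3317]
Total output x = L · d:
  x_0 = 1.0557·81 + 0.2135·77 + 0.1195·61 = 109.2430
  x_1 = 0.1138·81 + 1.1326·77 + 0.2120·61 = 109.3608
  x_2 = 0.0775·81 + 0.2433·77 + 1.3317·61 = 106.2403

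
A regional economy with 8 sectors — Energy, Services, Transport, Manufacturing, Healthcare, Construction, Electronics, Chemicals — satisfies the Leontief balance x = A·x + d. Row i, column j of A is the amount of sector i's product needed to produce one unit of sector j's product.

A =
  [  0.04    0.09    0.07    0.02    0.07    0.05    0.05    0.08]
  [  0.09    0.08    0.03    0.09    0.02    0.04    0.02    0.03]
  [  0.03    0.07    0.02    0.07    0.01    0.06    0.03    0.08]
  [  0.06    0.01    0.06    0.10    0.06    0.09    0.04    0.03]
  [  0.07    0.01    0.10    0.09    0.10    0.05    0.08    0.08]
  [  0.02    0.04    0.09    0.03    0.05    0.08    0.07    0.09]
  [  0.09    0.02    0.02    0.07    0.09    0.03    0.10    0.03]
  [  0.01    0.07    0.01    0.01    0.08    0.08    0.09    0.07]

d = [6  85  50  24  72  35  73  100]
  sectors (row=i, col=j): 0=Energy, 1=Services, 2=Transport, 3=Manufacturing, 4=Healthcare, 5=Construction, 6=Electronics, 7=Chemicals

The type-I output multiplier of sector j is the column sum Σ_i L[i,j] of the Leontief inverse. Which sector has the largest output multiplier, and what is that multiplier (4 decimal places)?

Chemicals (1.8958)

Form M = I − A:
  [  0.96   -0.09   -0.07   -0.02   -0.07   -0.05   -0.05   -0.08]
  [ -0.09    0.92   -0.03   -0.09   -0.02   -0.04   -0.02   -0.03]
  [ -0.03   -0.07    0.98   -0.07   -0.01   -0.06   -0.03   -0.08]
  [ -0.06   -0.01   -0.06    0.90   -0.06   -0.09   -0.04   -0.03]
  [ -0.07   -0.01   -0.10   -0.09    0.90   -0.05   -0.08   -0.08]
  [ -0.02   -0.04   -0.09   -0.03   -0.05    0.92   -0.07   -0.09]
  [ -0.09   -0.02   -0.02   -0.07   -0.09   -0.03    0.90   -0.03]
  [ -0.01   -0.07   -0.01   -0.01   -0.08   -0.08   -0.09    0.93]
Leontief inverse L = M⁻¹:
  [  1.0839    0.1332    0.1108    0.0708    0.1208    0.1003    0.1018    0.1327]
  [  0.1278    1.1172    0.0676    0.1342    0.0616    0.0847    0.0595    0.0726]
  [  0.0628    0.1029    1.0518    0.1086    0.0494    0.1024    0.0699    0.1191]
  [  0.0999    0.0460    0.1061    1.1500    0.1110    0.1430    0.0905    0.0826]
  [  0.1228    0.0575    0.1543    0.1543    1.1682    0.1154    0.1476    0.1471]
  [  0.0607    0.0806    0.1299    0.0787    0.1013    1.1320    0.1244    0.1438]
  [  0.1364    0.0559    0.0656    0.1218    0.1477    0.0788    1.1549    0.0807]
  [  0.0520    0.1044    0.0495    0.0562    0.1312    0.1250    0.1425    1.1172]
Total output x = L · d:
  x_0 = 1.0839·6 + 0.1332·85 + 0.1108·50 + 0.0708·24 + 0.1208·72 + 0.1003·35 + 0.1018·73 + 0.1327·100 = 57.9775
  x_1 = 0.1278·6 + 1.1172·85 + 0.0676·50 + 0.1342·24 + 0.0616·72 + 0.0847·35 + 0.0595·73 + 0.0726·100 = 121.3257
  x_2 = 0.0628·6 + 0.1029·85 + 1.0518·50 + 0.1086·24 + 0.0494·72 + 0.1024·35 + 0.0699·73 + 0.1191·100 = 88.4791
  x_3 = 0.0999·6 + 0.0460·85 + 0.1061·50 + 1.1500·24 + 0.1110·72 + 0.1430·35 + 0.0905·73 + 0.0826·100 = 65.2779
  x_4 = 0.1228·6 + 0.0575·85 + 0.1543·50 + 0.1543·24 + 1.1682·72 + 0.1154·35 + 0.1476·73 + 0.1471·100 = 130.6815
  x_5 = 0.0607·6 + 0.0806·85 + 0.1299·50 + 0.0787·24 + 0.1013·72 + 1.1320·35 + 0.1244·73 + 0.1438·100 = 85.9802
  x_6 = 0.1364·6 + 0.0559·85 + 0.0656·50 + 0.1218·24 + 0.1477·72 + 0.0788·35 + 1.1549·73 + 0.0807·100 = 117.5475
  x_7 = 0.0520·6 + 0.1044·85 + 0.0495·50 + 0.0562·24 + 0.1312·72 + 0.1250·35 + 0.1425·73 + 1.1172·100 = 148.9488
Output multipliers (column sums of L):
  Energy: 1.7464
  Services: 1.6980
  Transport: 1.7356
  Manufacturing: 1.8747
  Healthcare: 1.8911
  Construction: 1.8816
  Electronics: 1.8911
  Chemicals: 1.8958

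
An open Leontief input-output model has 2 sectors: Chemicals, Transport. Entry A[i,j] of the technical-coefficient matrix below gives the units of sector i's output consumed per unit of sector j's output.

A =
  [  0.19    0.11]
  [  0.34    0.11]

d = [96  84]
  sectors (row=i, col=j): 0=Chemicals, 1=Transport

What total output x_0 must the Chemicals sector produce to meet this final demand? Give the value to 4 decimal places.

138.5223

Form M = I − A:
  [  0.81   -0.11]
  [ -0.34    0.89]
Leontief inverse L = M⁻¹:
  [  1.3021    0.1609]
  [  0.4974    1.1851]
Total output x = L · d:
  x_0 = 1.3021·96 + 0.1609·84 = 138.5223
  x_1 = 0.4974·96 + 1.1851·84 = 147.3007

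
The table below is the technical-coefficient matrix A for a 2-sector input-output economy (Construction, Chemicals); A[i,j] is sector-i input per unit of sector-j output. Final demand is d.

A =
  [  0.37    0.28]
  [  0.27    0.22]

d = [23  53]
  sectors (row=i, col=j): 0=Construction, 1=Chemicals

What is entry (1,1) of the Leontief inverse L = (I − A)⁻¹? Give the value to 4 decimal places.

L[1,1] = 1.5152

Form M = I − A:
  [  0.63   -0.28]
  [ -0.27    0.78]
Leontief inverse L = M⁻¹:
  [  1.8759    0.6734]
  [  0.6494    1.5152]
Total output x = L · d:
  x_0 = 1.8759·23 + 0.6734·53 = 78.8360
  x_1 = 0.6494·23 + 1.5152·53 = 95.2381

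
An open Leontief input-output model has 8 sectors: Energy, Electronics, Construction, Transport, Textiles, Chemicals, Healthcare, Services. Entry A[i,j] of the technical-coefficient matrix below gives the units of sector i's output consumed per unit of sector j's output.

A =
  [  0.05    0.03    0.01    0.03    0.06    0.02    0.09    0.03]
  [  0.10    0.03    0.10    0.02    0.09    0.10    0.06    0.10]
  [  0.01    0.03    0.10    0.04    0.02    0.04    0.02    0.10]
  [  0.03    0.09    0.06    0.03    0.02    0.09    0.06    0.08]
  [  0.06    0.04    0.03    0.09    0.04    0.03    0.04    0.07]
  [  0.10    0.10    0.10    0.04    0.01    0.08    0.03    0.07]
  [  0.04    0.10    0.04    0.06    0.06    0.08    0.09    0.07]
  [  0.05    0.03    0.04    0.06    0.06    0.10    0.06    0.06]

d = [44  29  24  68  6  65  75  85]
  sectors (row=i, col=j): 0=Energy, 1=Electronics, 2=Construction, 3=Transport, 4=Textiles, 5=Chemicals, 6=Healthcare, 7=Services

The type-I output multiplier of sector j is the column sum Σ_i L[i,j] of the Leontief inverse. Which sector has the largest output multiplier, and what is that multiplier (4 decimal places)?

Services (2.0720)

Form M = I − A:
  [  0.95   -0.03   -0.01   -0.03   -0.06   -0.02   -0.09   -0.03]
  [ -0.10    0.97   -0.10   -0.02   -0.09   -0.10   -0.06   -0.10]
  [ -0.01   -0.03    0.90   -0.04   -0.02   -0.04   -0.02   -0.10]
  [ -0.03   -0.09   -0.06    0.97   -0.02   -0.09   -0.06   -0.08]
  [ -0.06   -0.04   -0.03   -0.09    0.96   -0.03   -0.04   -0.07]
  [ -0.10   -0.10   -0.10   -0.04   -0.01    0.92   -0.03   -0.07]
  [ -0.04   -0.10   -0.04   -0.06   -0.06   -0.08    0.91   -0.07]
  [ -0.05   -0.03   -0.04   -0.06   -0.06   -0.10   -0.06    0.94]
Leontief inverse L = M⁻¹:
  [  1.0829    0.0655    0.0417    0.0596    0.0890    0.0600    0.1269    0.0716]
  [  0.1594    1.0885    0.1641    0.0722    0.1372    0.1700    0.1192    0.1762]
  [  0.0433    0.0643    1.1437    0.0704    0.0476    0.0870    0.0531    0.1499]
  [  0.0818    0.1392    0.1179    1.0687    0.0603    0.1537    0.1076    0.1449]
  [  0.0996    0.0818    0.0724    0.1234    1.0733    0.0818    0.0829    0.1223]
  [  0.1552    0.1507    0.1630    0.0809    0.0549    1.1461    0.0837    0.1409]
  [  0.1002    0.1594    0.1041    0.1070    0.1080    0.1537    1.1481    0.1453]
  [  0.0990    0.0813    0.0923    0.1000    0.0962    0.1591    0.1072    1.1210]
Total output x = L · d:
  x_0 = 1.0829·44 + 0.0655·29 + 0.0417·24 + 0.0596·68 + 0.0890·6 + 0.0600·65 + 0.1269·75 + 0.0716·85 = 74.6300
  x_1 = 0.1594·44 + 1.0885·29 + 0.1641·24 + 0.0722·68 + 0.1372·6 + 0.1700·65 + 0.1192·75 + 0.1762·85 = 83.2161
  x_2 = 0.0433·44 + 0.0643·29 + 1.1437·24 + 0.0704·68 + 0.0476·6 + 0.0870·65 + 0.0531·75 + 0.1499·85 = 58.6719
  x_3 = 0.0818·44 + 0.1392·29 + 0.1179·24 + 1.0687·68 + 0.0603·6 + 0.1537·65 + 0.1076·75 + 0.1449·85 = 113.8732
  x_4 = 0.0996·44 + 0.0818·29 + 0.0724·24 + 0.1234·68 + 1.0733·6 + 0.0818·65 + 0.0829·75 + 0.1223·85 = 45.2495
  x_5 = 0.1552·44 + 0.1507·29 + 0.1630·24 + 0.0809·68 + 0.0549·6 + 1.1461·65 + 0.0837·75 + 0.1409·85 = 113.6889
  x_6 = 0.1002·44 + 0.1594·29 + 0.1041·24 + 0.1070·68 + 0.1080·6 + 0.1537·65 + 1.1481·75 + 0.1453·85 = 127.9050
  x_7 = 0.0990·44 + 0.0813·29 + 0.0923·24 + 0.1000·68 + 0.0962·6 + 0.1591·65 + 0.1072·75 + 1.1210·85 = 129.9632
Output multipliers (column sums of L):
  Energy: 1.8215
  Electronics: 1.8307
  Construction: 1.8993
  Transport: 1.6822
  Textiles: 1.6665
  Chemicals: 2.0112
  Healthcare: 1.8286
  Services: 2.0720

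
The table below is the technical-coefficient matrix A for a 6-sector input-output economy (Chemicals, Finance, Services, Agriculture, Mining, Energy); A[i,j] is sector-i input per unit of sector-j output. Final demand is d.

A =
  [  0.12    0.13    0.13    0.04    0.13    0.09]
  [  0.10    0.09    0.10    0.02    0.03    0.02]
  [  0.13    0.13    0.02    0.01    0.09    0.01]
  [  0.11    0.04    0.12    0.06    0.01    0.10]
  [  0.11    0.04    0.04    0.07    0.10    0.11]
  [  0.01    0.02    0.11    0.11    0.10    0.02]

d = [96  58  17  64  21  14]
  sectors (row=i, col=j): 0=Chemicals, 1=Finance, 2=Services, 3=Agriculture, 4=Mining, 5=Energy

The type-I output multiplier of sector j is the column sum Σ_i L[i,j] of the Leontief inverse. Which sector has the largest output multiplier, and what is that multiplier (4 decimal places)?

Form M = I − A:
  [  0.88   -0.13   -0.13   -0.04   -0.13   -0.09]
  [ -0.10    0.91   -0.10   -0.02   -0.03   -0.02]
  [ -0.13   -0.13    0.98   -0.01   -0.09   -0.01]
  [ -0.11   -0.04   -0.12    0.94   -0.01   -0.10]
  [ -0.11   -0.04   -0.04   -0.07    0.90   -0.11]
  [ -0.01   -0.02   -0.11   -0.11   -0.10    0.98]
Leontief inverse L = M⁻¹:
  [  1.2375    0.2266    0.2257    0.0950    0.2272    0.1558]
  [  0.1710    1.1526    0.1556    0.0463    0.0853    0.0551]
  [  0.2073    0.1944    1.0853    0.0423    0.1516    0.0554]
  [  0.1891    0.1090    0.1899    1.0987    0.0780    0.1424]
  [  0.1926    0.1047    0.1171    0.1184    1.1738    0.1648]
  [  0.0803    0.0706    0.1606    0.1421    0.1496    1.0621]
Total output x = L · d:
  x_0 = 1.2375·96 + 0.2266·58 + 0.2257·17 + 0.0950·64 + 0.2272·21 + 0.1558·14 = 148.8163
  x_1 = 0.1710·96 + 1.1526·58 + 0.1556·17 + 0.0463·64 + 0.0853·21 + 0.0551·14 = 91.4382
  x_2 = 0.2073·96 + 0.1944·58 + 1.0853·17 + 0.0423·64 + 0.1516·21 + 0.0554·14 = 56.2892
  x_3 = 0.1891·96 + 0.1090·58 + 0.1899·17 + 1.0987·64 + 0.0780·21 + 0.1424·14 = 101.6553
  x_4 = 0.1926·96 + 0.1047·58 + 0.1171·17 + 0.1184·64 + 1.1738·21 + 0.1648·14 = 61.0825
  x_5 = 0.0803·96 + 0.0706·58 + 0.1606·17 + 0.1421·64 + 0.1496·21 + 1.0621·14 = 41.6317
Output multipliers (column sums of L):
  Chemicals: 2.0778
  Finance: 1.8578
  Services: 1.9343
  Agriculture: 1.5427
  Mining: 1.8655
  Energy: 1.6357

Chemicals (2.0778)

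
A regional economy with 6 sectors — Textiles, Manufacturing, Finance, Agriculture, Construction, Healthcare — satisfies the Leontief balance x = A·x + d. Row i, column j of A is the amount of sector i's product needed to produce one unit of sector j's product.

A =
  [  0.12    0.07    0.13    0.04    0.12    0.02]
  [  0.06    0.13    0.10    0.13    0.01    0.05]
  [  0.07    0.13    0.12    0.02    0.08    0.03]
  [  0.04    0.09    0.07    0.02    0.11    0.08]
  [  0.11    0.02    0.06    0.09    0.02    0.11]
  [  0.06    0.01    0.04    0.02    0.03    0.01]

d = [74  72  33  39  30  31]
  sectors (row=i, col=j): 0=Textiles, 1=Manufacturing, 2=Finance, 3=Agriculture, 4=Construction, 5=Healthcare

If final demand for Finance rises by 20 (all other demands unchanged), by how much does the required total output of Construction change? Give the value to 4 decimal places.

2.4123

Form M = I − A:
  [  0.88   -0.07   -0.13   -0.04   -0.12   -0.02]
  [ -0.06    0.87   -0.10   -0.13   -0.01   -0.05]
  [ -0.07   -0.13    0.88   -0.02   -0.08   -0.03]
  [ -0.04   -0.09   -0.07    0.98   -0.11   -0.08]
  [ -0.11   -0.02   -0.06   -0.09    0.98   -0.11]
  [ -0.06   -0.01   -0.04   -0.02   -0.03    0.99]
Leontief inverse L = M⁻¹:
  [  1.1938    0.1422    0.2147    0.0896    0.1772    0.0647]
  [  0.1184    1.2061    0.1770    0.1761    0.0638    0.0900]
  [  0.1323    0.2002    1.1959    0.0693    0.1257    0.0686]
  [  0.0943    0.1414    0.1296    1.0614    0.1462    0.1150]
  [  0.1628    0.0696    0.1206    0.1193    1.0685    0.1388]
  [  0.0857    0.0339    0.0694    0.0351    0.0518    1.0242]
Total output x = L · d:
  x_0 = 1.1938·74 + 0.1422·72 + 0.2147·33 + 0.0896·39 + 0.1772·30 + 0.0647·31 = 116.4766
  x_1 = 0.1184·74 + 1.2061·72 + 0.1770·33 + 0.1761·39 + 0.0638·30 + 0.0900·31 = 113.0187
  x_2 = 0.1323·74 + 0.2002·72 + 1.1959·33 + 0.0693·39 + 0.1257·30 + 0.0686·31 = 72.2707
  x_3 = 0.0943·74 + 0.1414·72 + 0.1296·33 + 1.0614·39 + 0.1462·30 + 0.1150·31 = 70.7909
  x_4 = 0.1628·74 + 0.0696·72 + 0.1206·33 + 0.1193·39 + 1.0685·30 + 0.1388·31 = 62.0532
  x_5 = 0.0857·74 + 0.0339·72 + 0.0694·33 + 0.0351·39 + 0.0518·30 + 1.0242·31 = 45.7445
Δx_4 = L[4,2] · Δd_2 = 0.1206 · 20 = 2.4123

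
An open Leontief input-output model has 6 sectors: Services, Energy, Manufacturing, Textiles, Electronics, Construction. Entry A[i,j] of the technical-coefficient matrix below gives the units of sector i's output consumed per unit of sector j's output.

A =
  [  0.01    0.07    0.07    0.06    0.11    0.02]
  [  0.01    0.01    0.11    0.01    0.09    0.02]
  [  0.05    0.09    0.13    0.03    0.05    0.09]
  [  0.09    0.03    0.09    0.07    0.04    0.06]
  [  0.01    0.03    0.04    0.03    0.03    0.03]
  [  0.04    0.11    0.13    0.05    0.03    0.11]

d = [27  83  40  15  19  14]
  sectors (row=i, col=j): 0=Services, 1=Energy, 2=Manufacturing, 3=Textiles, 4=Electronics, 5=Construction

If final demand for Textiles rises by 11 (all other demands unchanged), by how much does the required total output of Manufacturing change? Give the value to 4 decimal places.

0.6045

Form M = I − A:
  [  0.99   -0.07   -0.07   -0.06   -0.11   -0.02]
  [ -0.01    0.99   -0.11   -0.01   -0.09   -0.02]
  [ -0.05   -0.09    0.87   -0.03   -0.05   -0.09]
  [ -0.09   -0.03   -0.09    0.93   -0.04   -0.06]
  [ -0.01   -0.03   -0.04   -0.03    0.97   -0.03]
  [ -0.04   -0.11   -0.13   -0.05   -0.03    0.89]
Leontief inverse L = M⁻¹:
  [  1.0273    0.0949    0.1159    0.0779    0.1359    0.0468]
  [  0.0228    1.0339    0.1465    0.0232    0.1084    0.0438]
  [  0.0733    0.1336    1.2018    0.0550    0.0890    0.1329]
  [  0.1124    0.0675    0.1486    1.0956    0.0748    0.0955]
  [  0.0199    0.0454    0.0664    0.0401    1.0439    0.0461]
  [  0.0667    0.1569    0.2095    0.0773    0.0719    1.1574]
Total output x = L · d:
  x_0 = 1.0273·27 + 0.0949·83 + 0.1159·40 + 0.0779·15 + 0.1359·19 + 0.0468·14 = 44.6535
  x_1 = 0.0228·27 + 1.0339·83 + 0.1465·40 + 0.0232·15 + 0.1084·19 + 0.0438·14 = 95.3062
  x_2 = 0.0733·27 + 0.1336·83 + 1.2018·40 + 0.0550·15 + 0.0890·19 + 0.1329·14 = 65.5162
  x_3 = 0.1124·27 + 0.0675·83 + 0.1486·40 + 1.0956·15 + 0.0748·19 + 0.0955·14 = 33.7761
  x_4 = 0.0199·27 + 0.0454·83 + 0.0664·40 + 0.0401·15 + 1.0439·19 + 0.0461·14 = 28.0387
  x_5 = 0.0667·27 + 0.1569·83 + 0.2095·40 + 0.0773·15 + 0.0719·19 + 1.1574·14 = 41.9291
Δx_2 = L[2,3] · Δd_3 = 0.0550 · 11 = 0.6045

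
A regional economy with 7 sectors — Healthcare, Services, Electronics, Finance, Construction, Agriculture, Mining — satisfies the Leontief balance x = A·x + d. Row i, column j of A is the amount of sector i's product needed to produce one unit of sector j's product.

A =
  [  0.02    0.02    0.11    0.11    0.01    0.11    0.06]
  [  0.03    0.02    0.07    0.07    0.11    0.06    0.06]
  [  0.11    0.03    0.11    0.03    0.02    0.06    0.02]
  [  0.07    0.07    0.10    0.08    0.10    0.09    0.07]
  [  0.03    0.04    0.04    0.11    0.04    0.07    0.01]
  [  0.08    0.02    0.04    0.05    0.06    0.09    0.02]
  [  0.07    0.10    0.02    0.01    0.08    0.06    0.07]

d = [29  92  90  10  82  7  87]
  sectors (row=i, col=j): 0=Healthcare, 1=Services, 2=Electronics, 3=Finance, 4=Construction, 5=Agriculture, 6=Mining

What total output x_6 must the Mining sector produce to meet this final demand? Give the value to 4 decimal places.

127.7399

Form M = I − A:
  [  0.98   -0.02   -0.11   -0.11   -0.01   -0.11   -0.06]
  [ -0.03    0.98   -0.07   -0.07   -0.11   -0.06   -0.06]
  [ -0.11   -0.03    0.89   -0.03   -0.02   -0.06   -0.02]
  [ -0.07   -0.07   -0.10    0.92   -0.10   -0.09   -0.07]
  [ -0.03   -0.04   -0.04   -0.11    0.96   -0.07   -0.01]
  [ -0.08   -0.02   -0.04   -0.05   -0.06    0.91   -0.02]
  [ -0.07   -0.10   -0.02   -0.01   -0.08   -0.06    0.93]
Leontief inverse L = M⁻¹:
  [  1.0739    0.0532    0.1665    0.1547    0.0552    0.1699    0.0922]
  [  0.0743    1.0515    0.1191    0.1180    0.1506    0.1152    0.0882]
  [  0.1514    0.0530    1.1630    0.0727    0.0504    0.1126    0.0466]
  [  0.1307    0.1108    0.1706    1.1456    0.1566    0.1670    0.1108]
  [  0.0676    0.0649    0.0850    0.1515    1.0777    0.1183    0.0359]
  [  0.1167    0.0433    0.0848    0.0936    0.0927    1.1408    0.0447]
  [  0.1068    0.1278    0.0650    0.0573    0.1218    0.1132    1.0999]
Total output x = L · d:
  x_0 = 1.0739·29 + 0.0532·92 + 0.1665·90 + 0.1547·10 + 0.0552·82 + 0.1699·7 + 0.0922·87 = 66.3019
  x_1 = 0.0743·29 + 1.0515·92 + 0.1191·90 + 0.1180·10 + 0.1506·82 + 0.1152·7 + 0.0882·87 = 131.6130
  x_2 = 0.1514·29 + 0.0530·92 + 1.1630·90 + 0.0727·10 + 0.0504·82 + 0.1126·7 + 0.0466·87 = 123.6437
  x_3 = 0.1307·29 + 0.1108·92 + 0.1706·90 + 1.1456·10 + 0.1566·82 + 0.1670·7 + 0.1108·87 = 64.4450
  x_4 = 0.0676·29 + 0.0649·92 + 0.0850·90 + 0.1515·10 + 1.0777·82 + 0.1183·7 + 0.0359·87 = 109.4213
  x_5 = 0.1167·29 + 0.0433·92 + 0.0848·90 + 0.0936·10 + 0.0927·82 + 1.1408·7 + 0.0447·87 = 35.4115
  x_6 = 0.1068·29 + 0.1278·92 + 0.0650·90 + 0.0573·10 + 0.1218·82 + 0.1132·7 + 1.0999·87 = 127.7399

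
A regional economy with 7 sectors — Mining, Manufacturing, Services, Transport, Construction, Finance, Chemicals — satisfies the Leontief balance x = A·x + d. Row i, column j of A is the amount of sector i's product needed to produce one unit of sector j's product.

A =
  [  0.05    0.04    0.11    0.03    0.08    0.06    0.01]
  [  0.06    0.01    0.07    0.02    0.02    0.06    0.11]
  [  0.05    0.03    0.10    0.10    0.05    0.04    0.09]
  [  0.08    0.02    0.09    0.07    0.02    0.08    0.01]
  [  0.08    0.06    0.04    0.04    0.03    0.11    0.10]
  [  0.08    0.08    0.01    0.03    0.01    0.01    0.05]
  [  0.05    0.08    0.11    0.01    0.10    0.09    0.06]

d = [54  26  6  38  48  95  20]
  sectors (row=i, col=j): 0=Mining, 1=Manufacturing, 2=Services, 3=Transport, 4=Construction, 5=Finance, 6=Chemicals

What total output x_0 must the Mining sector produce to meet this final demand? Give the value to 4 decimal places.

79.4740

Form M = I − A:
  [  0.95   -0.04   -0.11   -0.03   -0.08   -0.06   -0.01]
  [ -0.06    0.99   -0.07   -0.02   -0.02   -0.06   -0.11]
  [ -0.05   -0.03    0.90   -0.10   -0.05   -0.04   -0.09]
  [ -0.08   -0.02   -0.09    0.93   -0.02   -0.08   -0.01]
  [ -0.08   -0.06   -0.04   -0.04    0.97   -0.11   -0.10]
  [ -0.08   -0.08   -0.01   -0.03   -0.01    0.99   -0.05]
  [ -0.05   -0.08   -0.11   -0.01   -0.10   -0.09    0.94]
Leontief inverse L = M⁻¹:
  [  1.0905    0.0687    0.1570    0.0619    0.1071    0.0982    0.0519]
  [  0.0960    1.0412    0.1184    0.0451    0.0524    0.0964    0.1454]
  [  0.0991    0.0656    1.1636    0.1378    0.0873    0.0902    0.1357]
  [  0.1185    0.0466    0.1367    1.1009    0.0460    0.1135    0.0424]
  [  0.1276    0.0983    0.0969    0.0691    1.0664    0.1548    0.1446]
  [  0.1069    0.0988    0.0478    0.0465    0.0329    1.0389    0.0765]
  [  0.1028    0.1204    0.1709    0.0468    0.1375    0.1411    1.1180]
Total output x = L · d:
  x_0 = 1.0905·54 + 0.0687·26 + 0.1570·6 + 0.0619·38 + 0.1071·48 + 0.0982·95 + 0.0519·20 = 79.4740
  x_1 = 0.0960·54 + 1.0412·26 + 0.1184·6 + 0.0451·38 + 0.0524·48 + 0.0964·95 + 0.1454·20 = 49.2590
  x_2 = 0.0991·54 + 0.0656·26 + 1.1636·6 + 0.1378·38 + 0.0873·48 + 0.0902·95 + 0.1357·20 = 34.7419
  x_3 = 0.1185·54 + 0.0466·26 + 0.1367·6 + 1.1009·38 + 0.0460·48 + 0.1135·95 + 0.0424·20 = 64.0999
  x_4 = 0.1276·54 + 0.0983·26 + 0.0969·6 + 0.0691·38 + 1.0664·48 + 0.1548·95 + 0.1446·20 = 81.4370
  x_5 = 0.1069·54 + 0.0988·26 + 0.0478·6 + 0.0465·38 + 0.0329·48 + 1.0389·95 + 0.0765·20 = 112.1979
  x_6 = 0.1028·54 + 0.1204·26 + 0.1709·6 + 0.0468·38 + 0.1375·48 + 0.1411·95 + 1.1180·20 = 53.8495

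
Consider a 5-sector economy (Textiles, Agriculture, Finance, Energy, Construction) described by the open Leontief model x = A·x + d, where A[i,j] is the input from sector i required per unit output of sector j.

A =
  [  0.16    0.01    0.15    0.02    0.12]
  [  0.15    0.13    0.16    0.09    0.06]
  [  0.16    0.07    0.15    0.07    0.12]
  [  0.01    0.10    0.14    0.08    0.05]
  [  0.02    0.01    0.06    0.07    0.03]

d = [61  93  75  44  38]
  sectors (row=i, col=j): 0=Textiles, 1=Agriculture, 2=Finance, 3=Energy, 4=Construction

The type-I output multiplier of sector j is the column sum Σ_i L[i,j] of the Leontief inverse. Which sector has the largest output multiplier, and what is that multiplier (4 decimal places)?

Form M = I − A:
  [  0.84   -0.01   -0.15   -0.02   -0.12]
  [ -0.15    0.87   -0.16   -0.09   -0.06]
  [ -0.16   -0.07    0.85   -0.07   -0.12]
  [ -0.01   -0.10   -0.14    0.92   -0.05]
  [ -0.02   -0.01   -0.06   -0.07    0.97]
Leontief inverse L = M⁻¹:
  [  1.2521    0.0446    0.2537    0.0655    0.1924]
  [  0.2789    1.1978    0.3118    0.1588    0.1553]
  [  0.2733    0.1240    1.2843    0.1315    0.2071]
  [  0.0883    0.1513    0.2378    1.1300    0.1079]
  [  0.0520    0.0319    0.1050    0.0927    1.0571]
Total output x = L · d:
  x_0 = 1.2521·61 + 0.0446·93 + 0.2537·75 + 0.0655·44 + 0.1924·38 = 109.7470
  x_1 = 0.2789·61 + 1.1978·93 + 0.3118·75 + 0.1588·44 + 0.1553·38 = 164.6747
  x_2 = 0.2733·61 + 0.1240·93 + 1.2843·75 + 0.1315·44 + 0.2071·38 = 138.1831
  x_3 = 0.0883·61 + 0.1513·93 + 0.2378·75 + 1.1300·44 + 0.1079·38 = 91.1125
  x_4 = 0.0520·61 + 0.0319·93 + 0.1050·75 + 0.0927·44 + 1.0571·38 = 58.2583
Output multipliers (column sums of L):
  Textiles: 1.9446
  Agriculture: 1.5494
  Finance: 2.1927
  Energy: 1.5785
  Construction: 1.7200

Finance (2.1927)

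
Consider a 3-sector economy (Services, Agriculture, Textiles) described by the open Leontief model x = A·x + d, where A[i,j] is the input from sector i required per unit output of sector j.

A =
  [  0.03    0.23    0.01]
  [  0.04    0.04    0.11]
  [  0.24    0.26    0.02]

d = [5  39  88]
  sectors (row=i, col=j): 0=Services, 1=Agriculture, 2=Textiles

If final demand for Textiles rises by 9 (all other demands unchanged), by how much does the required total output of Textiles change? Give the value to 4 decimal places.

Form M = I − A:
  [  0.97   -0.23   -0.01]
  [ -0.04    0.96   -0.11]
  [ -0.24   -0.26    0.98]
Leontief inverse L = M⁻¹:
  [  1.0517    0.2629    0.0402]
  [  0.0756    1.0932    0.1235]
  [  0.2776    0.3544    1.0630]
Total output x = L · d:
  x_0 = 1.0517·5 + 0.2629·39 + 0.0402·88 = 19.0516
  x_1 = 0.0756·5 + 1.0932·39 + 0.1235·88 = 53.8805
  x_2 = 0.2776·5 + 0.3544·39 + 1.0630·88 = 108.7564
Δx_2 = L[2,2] · Δd_2 = 1.0630 · 9 = 9.5672

9.5672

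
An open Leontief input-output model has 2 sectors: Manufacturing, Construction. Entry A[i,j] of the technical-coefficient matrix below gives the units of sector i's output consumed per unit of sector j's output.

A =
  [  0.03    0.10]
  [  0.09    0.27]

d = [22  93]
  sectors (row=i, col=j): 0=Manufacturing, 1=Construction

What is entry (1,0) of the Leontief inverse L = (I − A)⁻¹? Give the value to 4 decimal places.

L[1,0] = 0.1287

Form M = I − A:
  [  0.97   -0.10]
  [ -0.09    0.73]
Leontief inverse L = M⁻¹:
  [  1.0442    0.1430]
  [  0.1287    1.3875]
Total output x = L · d:
  x_0 = 1.0442·22 + 0.1430·93 = 36.2752
  x_1 = 0.1287·22 + 1.3875·93 = 131.8695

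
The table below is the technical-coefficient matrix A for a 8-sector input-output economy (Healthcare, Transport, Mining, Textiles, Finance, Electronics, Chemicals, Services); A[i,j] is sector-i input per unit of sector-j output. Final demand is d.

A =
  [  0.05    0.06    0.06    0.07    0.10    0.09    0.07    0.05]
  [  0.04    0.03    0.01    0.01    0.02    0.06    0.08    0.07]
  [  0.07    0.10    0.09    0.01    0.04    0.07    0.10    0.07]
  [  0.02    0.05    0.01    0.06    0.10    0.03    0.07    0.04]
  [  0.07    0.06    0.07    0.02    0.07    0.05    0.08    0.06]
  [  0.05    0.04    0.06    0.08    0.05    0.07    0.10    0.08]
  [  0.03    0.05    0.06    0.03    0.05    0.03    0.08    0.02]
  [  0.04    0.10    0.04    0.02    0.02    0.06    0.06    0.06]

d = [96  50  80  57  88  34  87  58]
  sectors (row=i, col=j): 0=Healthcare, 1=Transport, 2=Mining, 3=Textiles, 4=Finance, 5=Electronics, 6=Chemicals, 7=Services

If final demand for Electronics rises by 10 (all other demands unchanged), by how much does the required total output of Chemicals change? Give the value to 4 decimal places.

Form M = I − A:
  [  0.95   -0.06   -0.06   -0.07   -0.10   -0.09   -0.07   -0.05]
  [ -0.04    0.97   -0.01   -0.01   -0.02   -0.06   -0.08   -0.07]
  [ -0.07   -0.10    0.91   -0.01   -0.04   -0.07   -0.10   -0.07]
  [ -0.02   -0.05   -0.01    0.94   -0.10   -0.03   -0.07   -0.04]
  [ -0.07   -0.06   -0.07   -0.02    0.93   -0.05   -0.08   -0.06]
  [ -0.05   -0.04   -0.06   -0.08   -0.05    0.93   -0.10   -0.08]
  [ -0.03   -0.05   -0.06   -0.03   -0.05   -0.03    0.92   -0.02]
  [ -0.04   -0.10   -0.04   -0.02   -0.02   -0.06   -0.06    0.94]
Leontief inverse L = M⁻¹:
  [  1.0963    0.1189    0.1108    0.1068    0.1548    0.1455    0.1501    0.1054]
  [  0.0649    1.0642    0.0388    0.0316    0.0488    0.0920    0.1249    0.1005]
  [  0.1160    0.1600    1.1414    0.0436    0.0889    0.1275    0.1799    0.1253]
  [  0.0502    0.0885    0.0424    1.0829    0.1373    0.0649    0.1224    0.0754]
  [  0.1112    0.1134    0.1162    0.0501    1.1158    0.1002    0.1497    0.1081]
  [  0.0920    0.0978    0.1075    0.1150    0.1015    1.1218    0.1752    0.1308]
  [  0.0591    0.0875    0.0930    0.0508    0.0831    0.0644    1.1307    0.0536]
  [  0.0716    0.1412    0.0736    0.0445    0.0540    0.1006    0.1165    1.1000]
Total output x = L · d:
  x_0 = 1.0963·96 + 0.1189·50 + 0.1108·80 + 0.1068·57 + 0.1548·88 + 0.1455·34 + 0.1501·87 + 0.1054·58 = 163.8883
  x_1 = 0.0649·96 + 1.0642·50 + 0.0388·80 + 0.0316·57 + 0.0488·88 + 0.0920·34 + 0.1249·87 + 0.1005·58 = 88.4624
  x_2 = 0.1160·96 + 0.1600·50 + 1.1414·80 + 0.0436·57 + 0.0889·88 + 0.1275·34 + 0.1799·87 + 0.1253·58 = 148.0155
  x_3 = 0.0502·96 + 0.0885·50 + 0.0424·80 + 1.0829·57 + 0.1373·88 + 0.0649·34 + 0.1224·87 + 0.0754·58 = 103.6778
  x_4 = 0.1112·96 + 0.1134·50 + 0.1162·80 + 0.0501·57 + 1.1158·88 + 0.1002·34 + 0.1497·87 + 0.1081·58 = 149.3876
  x_5 = 0.0920·96 + 0.0978·50 + 0.1075·80 + 0.1150·57 + 0.1015·88 + 1.1218·34 + 0.1752·87 + 0.1308·58 = 98.7855
  x_6 = 0.0591·96 + 0.0875·50 + 0.0930·80 + 0.0508·57 + 0.0831·88 + 0.0644·34 + 1.1307·87 + 0.0536·58 = 131.3622
  x_7 = 0.0716·96 + 0.1412·50 + 0.0736·80 + 0.0445·57 + 0.0540·88 + 0.1006·34 + 0.1165·87 + 1.1000·58 = 104.4602
Δx_6 = L[6,5] · Δd_5 = 0.0644 · 10 = 0.6440

0.6440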